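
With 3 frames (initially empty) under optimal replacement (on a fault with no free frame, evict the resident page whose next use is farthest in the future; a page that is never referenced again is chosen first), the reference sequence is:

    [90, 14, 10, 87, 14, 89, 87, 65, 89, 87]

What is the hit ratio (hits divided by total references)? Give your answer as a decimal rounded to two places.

90 -> fault, frames (90)
14 -> fault, frames (90 14)
10 -> fault, frames (90 14 10)
87 -> fault, evict 10, frames (90 14 87)
14 -> hit
89 -> fault, evict 14, frames (90 87 89)
87 -> hit
65 -> fault, evict 90, frames (87 89 65)
89 -> hit
87 -> hit
Hits: 4 of 10 references → 4/10 = 0.4000.

0.40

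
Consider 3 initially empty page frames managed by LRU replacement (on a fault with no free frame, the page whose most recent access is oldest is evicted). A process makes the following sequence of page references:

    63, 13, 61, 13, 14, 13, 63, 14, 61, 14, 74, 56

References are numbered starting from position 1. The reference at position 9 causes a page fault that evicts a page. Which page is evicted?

pos 1: 63 -> miss, frames {63}
pos 2: 13 -> miss, frames {63,13}
pos 3: 61 -> miss, frames {63,13,61}
pos 4: 13 -> hit
pos 5: 14 -> miss, evict 63, frames {61,13,14}
pos 6: 13 -> hit
pos 7: 63 -> miss, evict 61, frames {14,13,63}
pos 8: 14 -> hit
pos 9: 61 -> miss, evict 13, frames {63,14,61}
At position 9, page 13 is evicted.

13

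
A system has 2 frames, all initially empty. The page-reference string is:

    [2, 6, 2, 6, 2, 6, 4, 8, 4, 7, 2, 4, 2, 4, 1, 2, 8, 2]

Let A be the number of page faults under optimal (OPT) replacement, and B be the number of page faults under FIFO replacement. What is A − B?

Under OPT: F F . . . . F F . F F . . . F . F . → 8 faults.
Under FIFO: F F . . . . F F . F F F . . F F F . → 10 faults.
A − B = 8 − 10 = -2.

-2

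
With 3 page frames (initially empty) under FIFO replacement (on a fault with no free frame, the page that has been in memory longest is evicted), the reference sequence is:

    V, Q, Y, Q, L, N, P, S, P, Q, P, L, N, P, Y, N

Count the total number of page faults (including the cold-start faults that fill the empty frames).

V → miss, frames {V}
Q → miss, frames {V,Q}
Y → miss, frames {V,Q,Y}
Q → hit
L → miss, evict V, frames {Q,Y,L}
N → miss, evict Q, frames {Y,L,N}
P → miss, evict Y, frames {L,N,P}
S → miss, evict L, frames {N,P,S}
P → hit
Q → miss, evict N, frames {P,S,Q}
P → hit
L → miss, evict P, frames {S,Q,L}
N → miss, evict S, frames {Q,L,N}
P → miss, evict Q, frames {L,N,P}
Y → miss, evict L, frames {N,P,Y}
N → hit
Page faults: 12.

12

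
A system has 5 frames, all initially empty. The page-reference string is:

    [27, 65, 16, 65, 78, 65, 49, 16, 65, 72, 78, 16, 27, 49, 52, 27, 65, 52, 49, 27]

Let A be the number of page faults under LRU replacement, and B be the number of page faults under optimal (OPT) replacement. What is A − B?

Under LRU: F F F . F . F . . F . . F F F . F . . . → 10 faults.
Under OPT: F F F . F . F . . F . . . . F . F . . . → 8 faults.
A − B = 10 − 8 = 2.

2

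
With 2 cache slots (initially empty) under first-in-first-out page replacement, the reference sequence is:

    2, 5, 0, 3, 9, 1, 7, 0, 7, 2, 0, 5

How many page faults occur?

10

2 -> fault, frames {2}
5 -> fault, frames {2,5}
0 -> fault, evict 2, frames {5,0}
3 -> fault, evict 5, frames {0,3}
9 -> fault, evict 0, frames {3,9}
1 -> fault, evict 3, frames {9,1}
7 -> fault, evict 9, frames {1,7}
0 -> fault, evict 1, frames {7,0}
7 -> hit
2 -> fault, evict 7, frames {0,2}
0 -> hit
5 -> fault, evict 0, frames {2,5}
Page faults: 10.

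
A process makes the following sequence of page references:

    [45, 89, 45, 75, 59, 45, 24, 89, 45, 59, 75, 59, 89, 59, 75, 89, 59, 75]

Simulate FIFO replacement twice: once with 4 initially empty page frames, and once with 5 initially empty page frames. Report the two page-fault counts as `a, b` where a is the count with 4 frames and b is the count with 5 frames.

4 frames: F F . F F . F . F . . . F . F . F . → 9 faults.
5 frames: F F . F F . F . . . . . . . . . . . → 5 faults.
5 < 9: adding a frame reduced faults, as is typical.

9, 5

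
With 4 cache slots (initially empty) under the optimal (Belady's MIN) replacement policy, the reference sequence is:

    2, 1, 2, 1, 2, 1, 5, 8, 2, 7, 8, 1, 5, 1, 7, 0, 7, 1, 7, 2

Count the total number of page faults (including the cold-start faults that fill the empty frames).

2: miss, frames {2}
1: miss, frames {2,1}
2: hit
1: hit
2: hit
1: hit
5: miss, frames {2,1,5}
8: miss, frames {2,1,5,8}
2: hit
7: miss, evict 2, frames {1,5,8,7}
8: hit
1: hit
5: hit
1: hit
7: hit
0: miss, evict 8, frames {1,5,7,0}
7: hit
1: hit
7: hit
2: miss, evict 0, frames {1,5,7,2}
Page faults: 7.

7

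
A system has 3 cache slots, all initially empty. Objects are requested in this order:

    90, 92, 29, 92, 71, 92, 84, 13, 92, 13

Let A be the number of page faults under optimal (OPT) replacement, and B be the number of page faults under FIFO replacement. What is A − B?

-1

Under OPT: F F F . F . F F . . → 6 faults.
Under FIFO: F F F . F . F F F . → 7 faults.
A − B = 6 − 7 = -1.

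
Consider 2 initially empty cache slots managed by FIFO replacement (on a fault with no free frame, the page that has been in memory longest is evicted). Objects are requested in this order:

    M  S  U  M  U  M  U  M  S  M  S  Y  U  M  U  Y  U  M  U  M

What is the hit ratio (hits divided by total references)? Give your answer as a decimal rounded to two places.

M -> miss, frames {M}
S -> miss, frames {M,S}
U -> miss, evict M, frames {S,U}
M -> miss, evict S, frames {U,M}
U -> hit
M -> hit
U -> hit
M -> hit
S -> miss, evict U, frames {M,S}
M -> hit
S -> hit
Y -> miss, evict M, frames {S,Y}
U -> miss, evict S, frames {Y,U}
M -> miss, evict Y, frames {U,M}
U -> hit
Y -> miss, evict U, frames {M,Y}
U -> miss, evict M, frames {Y,U}
M -> miss, evict Y, frames {U,M}
U -> hit
M -> hit
Hits: 9 of 20 references → 9/20 = 0.4500.

0.45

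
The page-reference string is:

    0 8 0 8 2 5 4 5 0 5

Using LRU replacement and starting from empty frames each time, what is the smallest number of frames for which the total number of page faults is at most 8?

f=1: 10 faults
f=2: 6 faults
f=3: 6 faults
f=4: 6 faults
f=5: 5 faults
Smallest f with faults ≤ 8 is 2.

2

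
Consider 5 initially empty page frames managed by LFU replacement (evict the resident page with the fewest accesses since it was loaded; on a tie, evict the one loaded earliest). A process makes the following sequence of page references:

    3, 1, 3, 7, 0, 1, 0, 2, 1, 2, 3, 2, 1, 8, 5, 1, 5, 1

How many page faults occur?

7

3 → fault, frames {3}
1 → fault, frames {3,1}
3 → hit
7 → fault, frames {3,1,7}
0 → fault, frames {3,1,7,0}
1 → hit
0 → hit
2 → fault, frames {3,1,7,0,2}
1 → hit
2 → hit
3 → hit
2 → hit
1 → hit
8 → fault, evict 7, frames {3,1,0,2,8}
5 → fault, evict 8, frames {3,1,0,2,5}
1 → hit
5 → hit
1 → hit
Page faults: 7.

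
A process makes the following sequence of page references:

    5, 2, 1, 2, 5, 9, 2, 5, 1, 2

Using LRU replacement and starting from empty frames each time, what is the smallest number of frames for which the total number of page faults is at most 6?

3

f=1: 10 faults
f=2: 9 faults
f=3: 5 faults
f=4: 4 faults
Smallest f with faults ≤ 6 is 3.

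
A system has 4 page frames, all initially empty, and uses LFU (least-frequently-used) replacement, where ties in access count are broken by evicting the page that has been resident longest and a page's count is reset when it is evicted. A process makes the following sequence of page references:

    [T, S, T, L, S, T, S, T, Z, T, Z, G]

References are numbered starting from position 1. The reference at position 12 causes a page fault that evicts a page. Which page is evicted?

pos 1: T → miss, frames [T]
pos 2: S → miss, frames [T, S]
pos 3: T → hit
pos 4: L → miss, frames [T, S, L]
pos 5: S → hit
pos 6: T → hit
pos 7: S → hit
pos 8: T → hit
pos 9: Z → miss, frames [T, S, L, Z]
pos 10: T → hit
pos 11: Z → hit
pos 12: G → miss, evict L, frames [T, S, Z, G]
At position 12, page L is evicted.

L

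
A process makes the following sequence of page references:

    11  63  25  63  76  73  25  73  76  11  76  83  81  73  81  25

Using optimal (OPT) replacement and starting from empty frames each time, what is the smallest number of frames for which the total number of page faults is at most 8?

f=1: 16 faults
f=2: 11 faults
f=3: 9 faults
f=4: 7 faults
f=5: 7 faults
f=6: 7 faults
f=7: 7 faults
Smallest f with faults ≤ 8 is 4.

4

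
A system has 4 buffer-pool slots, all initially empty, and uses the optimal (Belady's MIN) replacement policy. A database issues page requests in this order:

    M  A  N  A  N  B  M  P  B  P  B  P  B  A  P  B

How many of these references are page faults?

5

M → miss, frames [M]
A → miss, frames [M, A]
N → miss, frames [M, A, N]
A → hit
N → hit
B → miss, frames [M, A, N, B]
M → hit
P → miss, evict N, frames [M, A, B, P]
B → hit
P → hit
B → hit
P → hit
B → hit
A → hit
P → hit
B → hit
Page faults: 5.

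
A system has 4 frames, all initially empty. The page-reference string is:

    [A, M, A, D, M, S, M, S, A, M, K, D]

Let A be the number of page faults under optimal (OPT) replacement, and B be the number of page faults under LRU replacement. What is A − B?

Under OPT: F F . F . F . . . . F . → 5 faults.
Under LRU: F F . F . F . . . . F F → 6 faults.
A − B = 5 − 6 = -1.

-1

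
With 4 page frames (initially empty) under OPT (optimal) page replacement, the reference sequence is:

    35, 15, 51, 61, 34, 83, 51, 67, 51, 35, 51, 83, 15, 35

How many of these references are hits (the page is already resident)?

35 → fault, frames [35]
15 → fault, frames [35, 15]
51 → fault, frames [35, 15, 51]
61 → fault, frames [35, 15, 51, 61]
34 → fault, evict 61, frames [35, 15, 51, 34]
83 → fault, evict 34, frames [35, 15, 51, 83]
51 → hit
67 → fault, evict 15, frames [35, 51, 83, 67]
51 → hit
35 → hit
51 → hit
83 → hit
15 → fault, evict 67, frames [35, 51, 83, 15]
35 → hit
Hits: 6.

6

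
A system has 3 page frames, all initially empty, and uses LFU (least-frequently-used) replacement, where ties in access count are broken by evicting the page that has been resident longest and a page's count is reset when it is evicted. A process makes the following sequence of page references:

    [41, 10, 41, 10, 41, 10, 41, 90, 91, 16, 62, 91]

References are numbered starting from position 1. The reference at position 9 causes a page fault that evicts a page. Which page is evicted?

90

pos 1: 41 -> fault, frames {41}
pos 2: 10 -> fault, frames {41,10}
pos 3: 41 -> hit
pos 4: 10 -> hit
pos 5: 41 -> hit
pos 6: 10 -> hit
pos 7: 41 -> hit
pos 8: 90 -> fault, frames {41,10,90}
pos 9: 91 -> fault, evict 90, frames {41,10,91}
At position 9, page 90 is evicted.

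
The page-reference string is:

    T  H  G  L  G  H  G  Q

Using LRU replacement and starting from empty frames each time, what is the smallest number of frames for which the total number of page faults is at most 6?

2

f=1: 8 faults
f=2: 6 faults
f=3: 5 faults
f=4: 5 faults
f=5: 5 faults
Smallest f with faults ≤ 6 is 2.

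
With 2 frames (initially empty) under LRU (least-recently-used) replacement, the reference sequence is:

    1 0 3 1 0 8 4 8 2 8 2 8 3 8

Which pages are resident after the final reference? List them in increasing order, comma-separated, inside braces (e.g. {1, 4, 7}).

{3, 8}

1 → miss, frames [1]
0 → miss, frames [1, 0]
3 → miss, evict 1, frames [0, 3]
1 → miss, evict 0, frames [3, 1]
0 → miss, evict 3, frames [1, 0]
8 → miss, evict 1, frames [0, 8]
4 → miss, evict 0, frames [8, 4]
8 → hit
2 → miss, evict 4, frames [8, 2]
8 → hit
2 → hit
8 → hit
3 → miss, evict 2, frames [8, 3]
8 → hit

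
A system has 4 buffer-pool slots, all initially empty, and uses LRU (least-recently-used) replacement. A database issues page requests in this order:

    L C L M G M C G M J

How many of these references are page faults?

5

L -> miss, frames (L)
C -> miss, frames (L C)
L -> hit
M -> miss, frames (C L M)
G -> miss, frames (C L M G)
M -> hit
C -> hit
G -> hit
M -> hit
J -> miss, evict L, frames (C G M J)
Page faults: 5.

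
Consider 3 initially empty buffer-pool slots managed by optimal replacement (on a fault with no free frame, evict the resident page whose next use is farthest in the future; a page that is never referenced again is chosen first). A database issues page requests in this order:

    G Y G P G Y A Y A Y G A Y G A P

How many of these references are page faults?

G -> miss, frames {G}
Y -> miss, frames {G,Y}
G -> hit
P -> miss, frames {G,Y,P}
G -> hit
Y -> hit
A -> miss, evict P, frames {G,Y,A}
Y -> hit
A -> hit
Y -> hit
G -> hit
A -> hit
Y -> hit
G -> hit
A -> hit
P -> miss, evict A, frames {G,Y,P}
Page faults: 5.

5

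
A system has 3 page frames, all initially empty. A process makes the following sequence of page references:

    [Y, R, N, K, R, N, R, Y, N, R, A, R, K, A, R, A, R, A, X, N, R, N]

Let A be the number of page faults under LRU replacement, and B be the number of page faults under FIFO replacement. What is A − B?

-1

Under LRU: F F F F . . . F . . F . F . . . . . F F F . → 10 faults.
Under FIFO: F F F F . . . F . F F . F . . . . . F F F . → 11 faults.
A − B = 10 − 11 = -1.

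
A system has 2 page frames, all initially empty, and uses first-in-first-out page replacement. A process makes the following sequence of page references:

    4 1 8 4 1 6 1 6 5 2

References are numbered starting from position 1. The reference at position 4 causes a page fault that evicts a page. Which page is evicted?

pos 1: 4: fault, frames {4}
pos 2: 1: fault, frames {4,1}
pos 3: 8: fault, evict 4, frames {1,8}
pos 4: 4: fault, evict 1, frames {8,4}
At position 4, page 1 is evicted.

1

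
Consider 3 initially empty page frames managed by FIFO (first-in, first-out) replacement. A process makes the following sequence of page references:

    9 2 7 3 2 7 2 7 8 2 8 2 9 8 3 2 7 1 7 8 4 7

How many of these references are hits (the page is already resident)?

9 -> fault, frames {9}
2 -> fault, frames {9,2}
7 -> fault, frames {9,2,7}
3 -> fault, evict 9, frames {2,7,3}
2 -> hit
7 -> hit
2 -> hit
7 -> hit
8 -> fault, evict 2, frames {7,3,8}
2 -> fault, evict 7, frames {3,8,2}
8 -> hit
2 -> hit
9 -> fault, evict 3, frames {8,2,9}
8 -> hit
3 -> fault, evict 8, frames {2,9,3}
2 -> hit
7 -> fault, evict 2, frames {9,3,7}
1 -> fault, evict 9, frames {3,7,1}
7 -> hit
8 -> fault, evict 3, frames {7,1,8}
4 -> fault, evict 7, frames {1,8,4}
7 -> fault, evict 1, frames {8,4,7}
Hits: 9.

9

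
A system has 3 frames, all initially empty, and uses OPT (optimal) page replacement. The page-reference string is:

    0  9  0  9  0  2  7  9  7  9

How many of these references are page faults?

4

0 -> fault, frames [0]
9 -> fault, frames [0, 9]
0 -> hit
9 -> hit
0 -> hit
2 -> fault, frames [0, 9, 2]
7 -> fault, evict 2, frames [0, 9, 7]
9 -> hit
7 -> hit
9 -> hit
Page faults: 4.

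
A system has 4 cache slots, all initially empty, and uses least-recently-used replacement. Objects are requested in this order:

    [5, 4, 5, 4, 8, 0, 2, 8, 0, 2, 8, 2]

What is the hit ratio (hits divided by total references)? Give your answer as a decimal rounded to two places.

5: miss, frames (5)
4: miss, frames (5 4)
5: hit
4: hit
8: miss, frames (5 4 8)
0: miss, frames (5 4 8 0)
2: miss, evict 5, frames (4 8 0 2)
8: hit
0: hit
2: hit
8: hit
2: hit
Hits: 7 of 12 references → 7/12 = 0.5833.

0.58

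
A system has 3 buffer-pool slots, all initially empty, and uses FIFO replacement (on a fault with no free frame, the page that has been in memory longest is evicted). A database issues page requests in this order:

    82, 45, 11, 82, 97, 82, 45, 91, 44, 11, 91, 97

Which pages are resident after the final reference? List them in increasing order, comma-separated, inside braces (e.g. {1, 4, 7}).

{11, 44, 97}

82 → miss, frames {82}
45 → miss, frames {82,45}
11 → miss, frames {82,45,11}
82 → hit
97 → miss, evict 82, frames {45,11,97}
82 → miss, evict 45, frames {11,97,82}
45 → miss, evict 11, frames {97,82,45}
91 → miss, evict 97, frames {82,45,91}
44 → miss, evict 82, frames {45,91,44}
11 → miss, evict 45, frames {91,44,11}
91 → hit
97 → miss, evict 91, frames {44,11,97}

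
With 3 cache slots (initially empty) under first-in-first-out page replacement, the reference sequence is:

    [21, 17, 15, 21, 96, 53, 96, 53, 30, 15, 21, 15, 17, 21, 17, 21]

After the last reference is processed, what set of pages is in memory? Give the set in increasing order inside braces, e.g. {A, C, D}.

21 -> fault, frames (21)
17 -> fault, frames (21 17)
15 -> fault, frames (21 17 15)
21 -> hit
96 -> fault, evict 21, frames (17 15 96)
53 -> fault, evict 17, frames (15 96 53)
96 -> hit
53 -> hit
30 -> fault, evict 15, frames (96 53 30)
15 -> fault, evict 96, frames (53 30 15)
21 -> fault, evict 53, frames (30 15 21)
15 -> hit
17 -> fault, evict 30, frames (15 21 17)
21 -> hit
17 -> hit
21 -> hit

{15, 17, 21}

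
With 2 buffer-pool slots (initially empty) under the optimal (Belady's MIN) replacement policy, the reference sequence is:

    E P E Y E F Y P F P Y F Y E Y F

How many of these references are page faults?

8

E: fault, frames (E)
P: fault, frames (E P)
E: hit
Y: fault, evict P, frames (E Y)
E: hit
F: fault, evict E, frames (Y F)
Y: hit
P: fault, evict Y, frames (F P)
F: hit
P: hit
Y: fault, evict P, frames (F Y)
F: hit
Y: hit
E: fault, evict F, frames (Y E)
Y: hit
F: fault, evict E, frames (Y F)
Page faults: 8.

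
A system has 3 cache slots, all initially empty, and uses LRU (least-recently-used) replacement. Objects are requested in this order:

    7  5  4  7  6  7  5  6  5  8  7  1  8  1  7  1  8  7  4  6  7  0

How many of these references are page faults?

7: fault, frames {7}
5: fault, frames {7,5}
4: fault, frames {7,5,4}
7: hit
6: fault, evict 5, frames {4,7,6}
7: hit
5: fault, evict 4, frames {6,7,5}
6: hit
5: hit
8: fault, evict 7, frames {6,5,8}
7: fault, evict 6, frames {5,8,7}
1: fault, evict 5, frames {8,7,1}
8: hit
1: hit
7: hit
1: hit
8: hit
7: hit
4: fault, evict 1, frames {8,7,4}
6: fault, evict 8, frames {7,4,6}
7: hit
0: fault, evict 4, frames {6,7,0}
Page faults: 11.

11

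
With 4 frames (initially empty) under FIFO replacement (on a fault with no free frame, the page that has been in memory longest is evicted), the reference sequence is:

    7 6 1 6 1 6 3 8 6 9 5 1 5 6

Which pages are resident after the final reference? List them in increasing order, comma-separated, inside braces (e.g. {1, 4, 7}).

7 -> fault, frames {7}
6 -> fault, frames {7,6}
1 -> fault, frames {7,6,1}
6 -> hit
1 -> hit
6 -> hit
3 -> fault, frames {7,6,1,3}
8 -> fault, evict 7, frames {6,1,3,8}
6 -> hit
9 -> fault, evict 6, frames {1,3,8,9}
5 -> fault, evict 1, frames {3,8,9,5}
1 -> fault, evict 3, frames {8,9,5,1}
5 -> hit
6 -> fault, evict 8, frames {9,5,1,6}

{1, 5, 6, 9}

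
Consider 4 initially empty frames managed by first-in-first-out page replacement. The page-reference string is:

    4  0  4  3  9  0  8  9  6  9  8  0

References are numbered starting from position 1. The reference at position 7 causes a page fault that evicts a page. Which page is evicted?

pos 1: 4 -> fault, frames (4)
pos 2: 0 -> fault, frames (4 0)
pos 3: 4 -> hit
pos 4: 3 -> fault, frames (4 0 3)
pos 5: 9 -> fault, frames (4 0 3 9)
pos 6: 0 -> hit
pos 7: 8 -> fault, evict 4, frames (0 3 9 8)
At position 7, page 4 is evicted.

4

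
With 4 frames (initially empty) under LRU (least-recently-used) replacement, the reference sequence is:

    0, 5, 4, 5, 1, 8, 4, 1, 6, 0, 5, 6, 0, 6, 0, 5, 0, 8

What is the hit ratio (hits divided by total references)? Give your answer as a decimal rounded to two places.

0: fault, frames {0}
5: fault, frames {0,5}
4: fault, frames {0,5,4}
5: hit
1: fault, frames {0,4,5,1}
8: fault, evict 0, frames {4,5,1,8}
4: hit
1: hit
6: fault, evict 5, frames {8,4,1,6}
0: fault, evict 8, frames {4,1,6,0}
5: fault, evict 4, frames {1,6,0,5}
6: hit
0: hit
6: hit
0: hit
5: hit
0: hit
8: fault, evict 1, frames {6,5,0,8}
Hits: 9 of 18 references → 9/18 = 0.5000.

0.50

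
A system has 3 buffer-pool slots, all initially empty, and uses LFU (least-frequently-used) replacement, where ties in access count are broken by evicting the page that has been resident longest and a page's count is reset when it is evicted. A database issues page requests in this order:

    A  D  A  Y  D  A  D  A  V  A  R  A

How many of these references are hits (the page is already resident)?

7

A: miss, frames (A)
D: miss, frames (A D)
A: hit
Y: miss, frames (A D Y)
D: hit
A: hit
D: hit
A: hit
V: miss, evict Y, frames (A D V)
A: hit
R: miss, evict V, frames (A D R)
A: hit
Hits: 7.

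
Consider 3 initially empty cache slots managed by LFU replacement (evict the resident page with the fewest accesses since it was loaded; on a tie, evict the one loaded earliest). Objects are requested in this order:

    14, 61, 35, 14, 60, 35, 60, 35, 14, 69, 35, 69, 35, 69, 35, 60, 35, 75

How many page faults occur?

14: miss, frames {14}
61: miss, frames {14,61}
35: miss, frames {14,61,35}
14: hit
60: miss, evict 61, frames {14,35,60}
35: hit
60: hit
35: hit
14: hit
69: miss, evict 60, frames {14,35,69}
35: hit
69: hit
35: hit
69: hit
35: hit
60: miss, evict 14, frames {35,69,60}
35: hit
75: miss, evict 60, frames {35,69,75}
Page faults: 7.

7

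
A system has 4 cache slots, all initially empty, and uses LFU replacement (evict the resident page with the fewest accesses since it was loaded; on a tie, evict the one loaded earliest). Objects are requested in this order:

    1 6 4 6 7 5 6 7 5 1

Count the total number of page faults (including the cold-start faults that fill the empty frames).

6

1 -> fault, frames (1)
6 -> fault, frames (1 6)
4 -> fault, frames (1 6 4)
6 -> hit
7 -> fault, frames (1 6 4 7)
5 -> fault, evict 1, frames (6 4 7 5)
6 -> hit
7 -> hit
5 -> hit
1 -> fault, evict 4, frames (6 7 5 1)
Page faults: 6.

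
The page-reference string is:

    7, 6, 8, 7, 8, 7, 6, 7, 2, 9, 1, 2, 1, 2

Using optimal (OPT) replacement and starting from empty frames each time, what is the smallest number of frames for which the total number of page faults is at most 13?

2

f=1: 14 faults
f=2: 7 faults
f=3: 6 faults
f=4: 6 faults
f=5: 6 faults
f=6: 6 faults
Smallest f with faults ≤ 13 is 2.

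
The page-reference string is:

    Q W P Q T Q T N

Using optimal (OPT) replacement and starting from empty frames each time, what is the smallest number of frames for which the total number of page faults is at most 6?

f=1: 8 faults
f=2: 5 faults
f=3: 5 faults
f=4: 5 faults
f=5: 5 faults
Smallest f with faults ≤ 6 is 2.

2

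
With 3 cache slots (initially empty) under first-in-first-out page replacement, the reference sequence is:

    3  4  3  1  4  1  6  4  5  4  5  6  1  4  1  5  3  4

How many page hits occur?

10

3 -> fault, frames {3}
4 -> fault, frames {3,4}
3 -> hit
1 -> fault, frames {3,4,1}
4 -> hit
1 -> hit
6 -> fault, evict 3, frames {4,1,6}
4 -> hit
5 -> fault, evict 4, frames {1,6,5}
4 -> fault, evict 1, frames {6,5,4}
5 -> hit
6 -> hit
1 -> fault, evict 6, frames {5,4,1}
4 -> hit
1 -> hit
5 -> hit
3 -> fault, evict 5, frames {4,1,3}
4 -> hit
Hits: 10.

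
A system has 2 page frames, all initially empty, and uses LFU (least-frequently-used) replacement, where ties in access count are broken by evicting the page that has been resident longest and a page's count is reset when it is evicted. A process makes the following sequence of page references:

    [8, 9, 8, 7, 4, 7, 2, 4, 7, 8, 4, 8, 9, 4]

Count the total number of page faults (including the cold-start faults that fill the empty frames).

11

8 -> fault, frames (8)
9 -> fault, frames (8 9)
8 -> hit
7 -> fault, evict 9, frames (8 7)
4 -> fault, evict 7, frames (8 4)
7 -> fault, evict 4, frames (8 7)
2 -> fault, evict 7, frames (8 2)
4 -> fault, evict 2, frames (8 4)
7 -> fault, evict 4, frames (8 7)
8 -> hit
4 -> fault, evict 7, frames (8 4)
8 -> hit
9 -> fault, evict 4, frames (8 9)
4 -> fault, evict 9, frames (8 4)
Page faults: 11.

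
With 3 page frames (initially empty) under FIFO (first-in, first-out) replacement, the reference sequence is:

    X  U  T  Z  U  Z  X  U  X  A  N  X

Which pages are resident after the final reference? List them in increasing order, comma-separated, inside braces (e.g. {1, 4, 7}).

X -> miss, frames (X)
U -> miss, frames (X U)
T -> miss, frames (X U T)
Z -> miss, evict X, frames (U T Z)
U -> hit
Z -> hit
X -> miss, evict U, frames (T Z X)
U -> miss, evict T, frames (Z X U)
X -> hit
A -> miss, evict Z, frames (X U A)
N -> miss, evict X, frames (U A N)
X -> miss, evict U, frames (A N X)

{A, N, X}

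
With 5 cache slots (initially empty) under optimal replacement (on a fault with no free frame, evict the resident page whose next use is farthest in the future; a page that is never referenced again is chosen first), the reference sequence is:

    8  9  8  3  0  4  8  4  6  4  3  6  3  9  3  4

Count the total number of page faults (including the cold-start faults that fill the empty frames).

6

8 -> fault, frames {8}
9 -> fault, frames {8,9}
8 -> hit
3 -> fault, frames {8,9,3}
0 -> fault, frames {8,9,3,0}
4 -> fault, frames {8,9,3,0,4}
8 -> hit
4 -> hit
6 -> fault, evict 0, frames {8,9,3,4,6}
4 -> hit
3 -> hit
6 -> hit
3 -> hit
9 -> hit
3 -> hit
4 -> hit
Page faults: 6.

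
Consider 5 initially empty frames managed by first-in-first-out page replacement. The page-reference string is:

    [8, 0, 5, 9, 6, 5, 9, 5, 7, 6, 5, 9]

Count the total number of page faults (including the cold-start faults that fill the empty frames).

6

8 -> fault, frames {8}
0 -> fault, frames {8,0}
5 -> fault, frames {8,0,5}
9 -> fault, frames {8,0,5,9}
6 -> fault, frames {8,0,5,9,6}
5 -> hit
9 -> hit
5 -> hit
7 -> fault, evict 8, frames {0,5,9,6,7}
6 -> hit
5 -> hit
9 -> hit
Page faults: 6.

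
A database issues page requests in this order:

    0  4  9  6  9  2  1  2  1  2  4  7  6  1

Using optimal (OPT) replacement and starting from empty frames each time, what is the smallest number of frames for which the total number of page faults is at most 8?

3

f=1: 14 faults
f=2: 9 faults
f=3: 8 faults
f=4: 7 faults
f=5: 7 faults
f=6: 7 faults
f=7: 7 faults
Smallest f with faults ≤ 8 is 3.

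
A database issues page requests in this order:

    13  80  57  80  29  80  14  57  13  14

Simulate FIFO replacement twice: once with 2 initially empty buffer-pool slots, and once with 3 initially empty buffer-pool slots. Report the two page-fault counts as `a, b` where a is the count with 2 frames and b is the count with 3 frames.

9, 6

2 frames: F F F . F F F F F F → 9 faults.
3 frames: F F F . F . F . F . → 6 faults.
6 < 9: adding a frame reduced faults, as is typical.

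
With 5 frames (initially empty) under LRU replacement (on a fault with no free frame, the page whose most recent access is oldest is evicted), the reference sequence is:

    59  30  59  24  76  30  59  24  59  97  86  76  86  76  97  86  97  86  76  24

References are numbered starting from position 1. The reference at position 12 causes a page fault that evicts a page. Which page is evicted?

pos 1: 59: fault, frames (59)
pos 2: 30: fault, frames (59 30)
pos 3: 59: hit
pos 4: 24: fault, frames (30 59 24)
pos 5: 76: fault, frames (30 59 24 76)
pos 6: 30: hit
pos 7: 59: hit
pos 8: 24: hit
pos 9: 59: hit
pos 10: 97: fault, frames (76 30 24 59 97)
pos 11: 86: fault, evict 76, frames (30 24 59 97 86)
pos 12: 76: fault, evict 30, frames (24 59 97 86 76)
At position 12, page 30 is evicted.

30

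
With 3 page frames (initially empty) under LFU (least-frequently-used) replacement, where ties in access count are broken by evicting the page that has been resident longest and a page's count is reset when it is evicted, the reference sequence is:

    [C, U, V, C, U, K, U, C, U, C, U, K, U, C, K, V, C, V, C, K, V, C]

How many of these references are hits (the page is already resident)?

15

C → miss, frames {C}
U → miss, frames {C,U}
V → miss, frames {C,U,V}
C → hit
U → hit
K → miss, evict V, frames {C,U,K}
U → hit
C → hit
U → hit
C → hit
U → hit
K → hit
U → hit
C → hit
K → hit
V → miss, evict K, frames {C,U,V}
C → hit
V → hit
C → hit
K → miss, evict V, frames {C,U,K}
V → miss, evict K, frames {C,U,V}
C → hit
Hits: 15.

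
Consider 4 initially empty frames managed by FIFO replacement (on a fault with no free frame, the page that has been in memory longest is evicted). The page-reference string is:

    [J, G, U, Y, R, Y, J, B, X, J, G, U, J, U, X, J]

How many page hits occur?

5

J: fault, frames {J}
G: fault, frames {J,G}
U: fault, frames {J,G,U}
Y: fault, frames {J,G,U,Y}
R: fault, evict J, frames {G,U,Y,R}
Y: hit
J: fault, evict G, frames {U,Y,R,J}
B: fault, evict U, frames {Y,R,J,B}
X: fault, evict Y, frames {R,J,B,X}
J: hit
G: fault, evict R, frames {J,B,X,G}
U: fault, evict J, frames {B,X,G,U}
J: fault, evict B, frames {X,G,U,J}
U: hit
X: hit
J: hit
Hits: 5.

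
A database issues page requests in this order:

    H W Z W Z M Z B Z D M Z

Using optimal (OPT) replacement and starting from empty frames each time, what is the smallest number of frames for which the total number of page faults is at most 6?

f=1: 12 faults
f=2: 7 faults
f=3: 6 faults
f=4: 6 faults
f=5: 6 faults
f=6: 6 faults
Smallest f with faults ≤ 6 is 3.

3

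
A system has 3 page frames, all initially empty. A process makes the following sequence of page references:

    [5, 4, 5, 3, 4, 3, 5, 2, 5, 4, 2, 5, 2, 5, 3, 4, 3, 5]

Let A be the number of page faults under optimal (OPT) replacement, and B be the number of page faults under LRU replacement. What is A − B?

-2

Under OPT: F F . F . . . F . . . . . . F . . . → 5 faults.
Under LRU: F F . F . . . F . F . . . . F F . . → 7 faults.
A − B = 5 − 7 = -2.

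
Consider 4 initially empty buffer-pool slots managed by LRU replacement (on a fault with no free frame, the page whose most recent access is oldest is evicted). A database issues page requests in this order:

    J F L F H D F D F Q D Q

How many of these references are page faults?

J → miss, frames (J)
F → miss, frames (J F)
L → miss, frames (J F L)
F → hit
H → miss, frames (J L F H)
D → miss, evict J, frames (L F H D)
F → hit
D → hit
F → hit
Q → miss, evict L, frames (H D F Q)
D → hit
Q → hit
Page faults: 6.

6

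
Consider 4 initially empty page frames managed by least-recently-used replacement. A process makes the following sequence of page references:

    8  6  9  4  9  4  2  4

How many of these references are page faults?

8 -> fault, frames {8}
6 -> fault, frames {8,6}
9 -> fault, frames {8,6,9}
4 -> fault, frames {8,6,9,4}
9 -> hit
4 -> hit
2 -> fault, evict 8, frames {6,9,4,2}
4 -> hit
Page faults: 5.

5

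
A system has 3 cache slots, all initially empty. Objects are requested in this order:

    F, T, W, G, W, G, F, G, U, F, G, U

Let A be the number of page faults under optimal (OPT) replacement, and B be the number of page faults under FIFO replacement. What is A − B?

Under OPT: F F F F . . . . F . . . → 5 faults.
Under FIFO: F F F F . . F . F . . . → 6 faults.
A − B = 5 − 6 = -1.

-1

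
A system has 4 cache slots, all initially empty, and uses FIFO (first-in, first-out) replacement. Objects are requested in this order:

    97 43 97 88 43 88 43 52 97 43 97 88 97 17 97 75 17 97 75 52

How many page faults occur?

97: miss, frames [97]
43: miss, frames [97, 43]
97: hit
88: miss, frames [97, 43, 88]
43: hit
88: hit
43: hit
52: miss, frames [97, 43, 88, 52]
97: hit
43: hit
97: hit
88: hit
97: hit
17: miss, evict 97, frames [43, 88, 52, 17]
97: miss, evict 43, frames [88, 52, 17, 97]
75: miss, evict 88, frames [52, 17, 97, 75]
17: hit
97: hit
75: hit
52: hit
Page faults: 7.

7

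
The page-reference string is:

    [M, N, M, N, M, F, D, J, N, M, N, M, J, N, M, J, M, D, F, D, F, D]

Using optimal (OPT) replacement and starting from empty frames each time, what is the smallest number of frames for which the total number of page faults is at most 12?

f=1: 22 faults
f=2: 10 faults
f=3: 7 faults
f=4: 6 faults
f=5: 5 faults
Smallest f with faults ≤ 12 is 2.

2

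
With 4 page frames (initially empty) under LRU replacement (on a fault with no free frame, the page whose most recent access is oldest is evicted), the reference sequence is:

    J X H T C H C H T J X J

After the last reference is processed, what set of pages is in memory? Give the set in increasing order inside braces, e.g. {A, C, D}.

{H, J, T, X}

J → miss, frames {J}
X → miss, frames {J,X}
H → miss, frames {J,X,H}
T → miss, frames {J,X,H,T}
C → miss, evict J, frames {X,H,T,C}
H → hit
C → hit
H → hit
T → hit
J → miss, evict X, frames {C,H,T,J}
X → miss, evict C, frames {H,T,J,X}
J → hit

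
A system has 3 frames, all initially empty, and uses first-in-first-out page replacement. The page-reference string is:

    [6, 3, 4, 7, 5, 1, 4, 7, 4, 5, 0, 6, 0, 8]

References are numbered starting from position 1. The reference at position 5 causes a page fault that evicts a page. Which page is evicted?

3

pos 1: 6 -> miss, frames [6]
pos 2: 3 -> miss, frames [6, 3]
pos 3: 4 -> miss, frames [6, 3, 4]
pos 4: 7 -> miss, evict 6, frames [3, 4, 7]
pos 5: 5 -> miss, evict 3, frames [4, 7, 5]
At position 5, page 3 is evicted.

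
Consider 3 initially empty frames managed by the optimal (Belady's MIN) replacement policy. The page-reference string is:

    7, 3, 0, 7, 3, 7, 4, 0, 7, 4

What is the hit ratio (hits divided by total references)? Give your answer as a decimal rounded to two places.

7: miss, frames [7]
3: miss, frames [7, 3]
0: miss, frames [7, 3, 0]
7: hit
3: hit
7: hit
4: miss, evict 3, frames [7, 0, 4]
0: hit
7: hit
4: hit
Hits: 6 of 10 references → 6/10 = 0.6000.

0.60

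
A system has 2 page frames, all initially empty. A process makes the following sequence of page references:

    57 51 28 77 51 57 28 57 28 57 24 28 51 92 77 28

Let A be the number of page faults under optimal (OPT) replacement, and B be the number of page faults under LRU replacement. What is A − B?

-3

Under OPT: F F F F . F F . . . F . F F F . → 10 faults.
Under LRU: F F F F F F F . . . F F F F F F → 13 faults.
A − B = 10 − 13 = -3.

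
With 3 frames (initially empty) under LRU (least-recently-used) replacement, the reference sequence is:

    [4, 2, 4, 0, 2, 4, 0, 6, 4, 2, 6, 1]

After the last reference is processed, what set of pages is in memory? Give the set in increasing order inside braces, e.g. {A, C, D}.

4: miss, frames {4}
2: miss, frames {4,2}
4: hit
0: miss, frames {2,4,0}
2: hit
4: hit
0: hit
6: miss, evict 2, frames {4,0,6}
4: hit
2: miss, evict 0, frames {6,4,2}
6: hit
1: miss, evict 4, frames {2,6,1}

{1, 2, 6}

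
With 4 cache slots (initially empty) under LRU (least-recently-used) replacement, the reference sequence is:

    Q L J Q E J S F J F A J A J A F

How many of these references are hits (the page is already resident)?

9

Q → fault, frames (Q)
L → fault, frames (Q L)
J → fault, frames (Q L J)
Q → hit
E → fault, frames (L J Q E)
J → hit
S → fault, evict L, frames (Q E J S)
F → fault, evict Q, frames (E J S F)
J → hit
F → hit
A → fault, evict E, frames (S J F A)
J → hit
A → hit
J → hit
A → hit
F → hit
Hits: 9.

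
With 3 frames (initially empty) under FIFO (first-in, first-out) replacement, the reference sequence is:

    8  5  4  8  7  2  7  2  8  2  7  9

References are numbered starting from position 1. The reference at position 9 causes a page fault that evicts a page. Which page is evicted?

4

pos 1: 8 → fault, frames {8}
pos 2: 5 → fault, frames {8,5}
pos 3: 4 → fault, frames {8,5,4}
pos 4: 8 → hit
pos 5: 7 → fault, evict 8, frames {5,4,7}
pos 6: 2 → fault, evict 5, frames {4,7,2}
pos 7: 7 → hit
pos 8: 2 → hit
pos 9: 8 → fault, evict 4, frames {7,2,8}
At position 9, page 4 is evicted.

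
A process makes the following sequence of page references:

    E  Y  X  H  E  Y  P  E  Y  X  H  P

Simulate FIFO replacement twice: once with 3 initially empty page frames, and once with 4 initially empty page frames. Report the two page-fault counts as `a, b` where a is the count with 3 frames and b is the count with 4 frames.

3 frames: F F F F F F F . . F F . → 9 faults.
4 frames: F F F F . . F F F F F F → 10 faults.
10 > 9: adding a frame increased faults — Belady's anomaly.

9, 10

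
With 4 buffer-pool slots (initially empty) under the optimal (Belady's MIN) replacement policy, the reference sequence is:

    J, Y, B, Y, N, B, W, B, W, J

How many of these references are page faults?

J: fault, frames [J]
Y: fault, frames [J, Y]
B: fault, frames [J, Y, B]
Y: hit
N: fault, frames [J, Y, B, N]
B: hit
W: fault, evict N, frames [J, Y, B, W]
B: hit
W: hit
J: hit
Page faults: 5.

5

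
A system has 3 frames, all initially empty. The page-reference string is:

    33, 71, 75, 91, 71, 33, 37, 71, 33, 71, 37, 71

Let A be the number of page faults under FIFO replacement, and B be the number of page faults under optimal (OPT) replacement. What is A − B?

Under FIFO: F F F F . F F F . . . . → 7 faults.
Under OPT: F F F F . . F . . . . . → 5 faults.
A − B = 7 − 5 = 2.

2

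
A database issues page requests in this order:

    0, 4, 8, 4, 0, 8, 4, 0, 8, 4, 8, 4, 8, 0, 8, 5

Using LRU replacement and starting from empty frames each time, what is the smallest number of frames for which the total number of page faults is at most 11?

f=1: 16 faults
f=2: 11 faults
f=3: 4 faults
f=4: 4 faults
Smallest f with faults ≤ 11 is 2.

2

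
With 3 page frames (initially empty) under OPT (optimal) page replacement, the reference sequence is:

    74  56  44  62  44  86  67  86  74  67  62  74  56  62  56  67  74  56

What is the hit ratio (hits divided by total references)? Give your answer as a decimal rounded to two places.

74: fault, frames {74}
56: fault, frames {74,56}
44: fault, frames {74,56,44}
62: fault, evict 56, frames {74,44,62}
44: hit
86: fault, evict 44, frames {74,62,86}
67: fault, evict 62, frames {74,86,67}
86: hit
74: hit
67: hit
62: fault, evict 86, frames {74,67,62}
74: hit
56: fault, evict 74, frames {67,62,56}
62: hit
56: hit
67: hit
74: fault, evict 62, frames {67,56,74}
56: hit
Hits: 9 of 18 references → 9/18 = 0.5000.

0.50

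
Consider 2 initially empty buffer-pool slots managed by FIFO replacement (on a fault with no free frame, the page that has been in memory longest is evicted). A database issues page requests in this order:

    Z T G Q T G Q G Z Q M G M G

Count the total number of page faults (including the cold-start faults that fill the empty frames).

Z: fault, frames [Z]
T: fault, frames [Z, T]
G: fault, evict Z, frames [T, G]
Q: fault, evict T, frames [G, Q]
T: fault, evict G, frames [Q, T]
G: fault, evict Q, frames [T, G]
Q: fault, evict T, frames [G, Q]
G: hit
Z: fault, evict G, frames [Q, Z]
Q: hit
M: fault, evict Q, frames [Z, M]
G: fault, evict Z, frames [M, G]
M: hit
G: hit
Page faults: 10.

10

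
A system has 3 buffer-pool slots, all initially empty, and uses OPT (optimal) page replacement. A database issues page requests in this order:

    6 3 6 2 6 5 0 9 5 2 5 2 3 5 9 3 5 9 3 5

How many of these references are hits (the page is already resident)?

13

6 → miss, frames {6}
3 → miss, frames {6,3}
6 → hit
2 → miss, frames {6,3,2}
6 → hit
5 → miss, evict 6, frames {3,2,5}
0 → miss, evict 3, frames {2,5,0}
9 → miss, evict 0, frames {2,5,9}
5 → hit
2 → hit
5 → hit
2 → hit
3 → miss, evict 2, frames {5,9,3}
5 → hit
9 → hit
3 → hit
5 → hit
9 → hit
3 → hit
5 → hit
Hits: 13.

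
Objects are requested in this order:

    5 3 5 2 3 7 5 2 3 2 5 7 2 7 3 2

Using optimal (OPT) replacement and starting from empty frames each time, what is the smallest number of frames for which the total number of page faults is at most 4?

f=1: 16 faults
f=2: 9 faults
f=3: 6 faults
f=4: 4 faults
Smallest f with faults ≤ 4 is 4.

4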